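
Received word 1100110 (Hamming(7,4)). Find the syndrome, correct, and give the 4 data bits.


Syndrome = 0: no error detected

Data: 0110 (no errors)


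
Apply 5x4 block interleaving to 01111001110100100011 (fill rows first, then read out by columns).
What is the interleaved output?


Matrix:
  0111
  1001
  1101
  0010
  0011
Read columns: 01100101001001111101

01100101001001111101


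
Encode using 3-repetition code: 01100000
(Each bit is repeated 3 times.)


Each bit -> 3 copies

000111111000000000000000


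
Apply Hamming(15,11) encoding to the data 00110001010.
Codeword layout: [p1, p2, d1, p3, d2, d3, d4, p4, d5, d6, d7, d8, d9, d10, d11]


Parity bits: p1=1, p2=1, p3=0, p4=0

110001100001010


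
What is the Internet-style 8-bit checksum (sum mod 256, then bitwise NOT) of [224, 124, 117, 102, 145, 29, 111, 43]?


Sum = 895 mod 256 = 127
Complement = 128

128


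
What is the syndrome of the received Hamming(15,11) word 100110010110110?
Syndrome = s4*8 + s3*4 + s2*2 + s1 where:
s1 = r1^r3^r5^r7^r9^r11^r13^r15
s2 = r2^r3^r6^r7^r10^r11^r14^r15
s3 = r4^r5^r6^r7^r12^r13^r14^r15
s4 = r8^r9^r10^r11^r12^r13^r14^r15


s1=0, s2=1, s3=0, s4=1

Syndrome = 10 (error at position 10)


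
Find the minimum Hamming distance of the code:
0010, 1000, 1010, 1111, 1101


Comparing all pairs, minimum distance: 1
Can detect 0 errors, correct 0 errors

1


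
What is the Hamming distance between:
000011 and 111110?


XOR: 111101
Count of 1s: 5

5


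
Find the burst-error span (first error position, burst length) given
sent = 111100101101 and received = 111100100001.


XOR: 000000001100

Burst at position 8, length 2


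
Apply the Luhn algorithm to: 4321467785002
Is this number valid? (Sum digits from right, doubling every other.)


Luhn sum = 44
44 mod 10 = 4

Invalid (Luhn sum mod 10 = 4)


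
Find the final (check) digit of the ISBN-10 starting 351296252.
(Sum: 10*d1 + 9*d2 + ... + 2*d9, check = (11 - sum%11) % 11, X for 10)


Weighted sum: 208
208 mod 11 = 10

Check digit: 1


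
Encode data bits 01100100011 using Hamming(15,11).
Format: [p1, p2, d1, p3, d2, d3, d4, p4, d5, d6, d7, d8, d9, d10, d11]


Parity bits: p1=0, p2=0, p3=0, p4=1

000011010100011


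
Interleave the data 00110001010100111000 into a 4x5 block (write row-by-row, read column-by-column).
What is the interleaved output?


Matrix:
  00110
  00101
  01001
  11000
Read columns: 00010011110010000110

00010011110010000110


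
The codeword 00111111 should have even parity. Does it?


Number of 1s: 6

Yes, parity is correct (6 ones)


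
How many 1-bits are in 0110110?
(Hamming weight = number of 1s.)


Counting 1s in 0110110

4


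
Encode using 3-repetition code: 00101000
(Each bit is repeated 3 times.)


Each bit -> 3 copies

000000111000111000000000


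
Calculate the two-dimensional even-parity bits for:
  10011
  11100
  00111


Row parities: 111
Column parities: 01000

Row P: 111, Col P: 01000, Corner: 1


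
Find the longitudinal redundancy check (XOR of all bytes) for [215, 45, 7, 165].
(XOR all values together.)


XOR chain: 215 ^ 45 ^ 7 ^ 165 = 88

88


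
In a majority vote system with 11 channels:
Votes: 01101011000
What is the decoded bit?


Ones: 5 out of 11
Threshold: 6

0 (5/11 voted 1)


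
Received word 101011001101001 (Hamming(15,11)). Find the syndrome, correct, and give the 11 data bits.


Syndrome = 1: error at position 1

Data: 11101101001 (corrected bit 1)


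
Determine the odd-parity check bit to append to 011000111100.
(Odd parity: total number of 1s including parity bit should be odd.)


Number of 1s in data: 6
Parity bit: 1

1


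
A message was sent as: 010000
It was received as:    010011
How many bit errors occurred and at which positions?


XOR: 000011

2 error(s) at position(s): 4, 5


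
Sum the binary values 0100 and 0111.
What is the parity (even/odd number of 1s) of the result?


0100 = 4
0111 = 7
Sum = 11 = 1011
1s count = 3

odd parity (3 ones in 1011)


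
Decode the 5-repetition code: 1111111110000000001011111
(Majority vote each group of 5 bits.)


Groups: 11111, 11110, 00000, 00010, 11111
Majority votes: 11001

11001


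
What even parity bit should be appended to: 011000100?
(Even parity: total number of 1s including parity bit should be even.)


Number of 1s in data: 3
Parity bit: 1

1


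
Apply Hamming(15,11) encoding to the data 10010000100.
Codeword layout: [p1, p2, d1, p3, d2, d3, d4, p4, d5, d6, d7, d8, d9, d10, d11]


Parity bits: p1=1, p2=0, p3=0, p4=1

101000110000100


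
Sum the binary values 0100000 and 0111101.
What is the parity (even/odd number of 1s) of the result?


0100000 = 32
0111101 = 61
Sum = 93 = 1011101
1s count = 5

odd parity (5 ones in 1011101)


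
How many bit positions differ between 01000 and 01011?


XOR: 00011
Count of 1s: 2

2


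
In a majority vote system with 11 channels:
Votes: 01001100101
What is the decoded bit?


Ones: 5 out of 11
Threshold: 6

0 (5/11 voted 1)


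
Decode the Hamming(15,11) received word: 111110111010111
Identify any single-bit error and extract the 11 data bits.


Syndrome = 0: no error detected

Data: 11011010111 (no errors)


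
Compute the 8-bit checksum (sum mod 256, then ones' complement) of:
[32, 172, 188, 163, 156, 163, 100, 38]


Sum = 1012 mod 256 = 244
Complement = 11

11


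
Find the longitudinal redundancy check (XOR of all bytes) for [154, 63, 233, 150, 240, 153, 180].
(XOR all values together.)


XOR chain: 154 ^ 63 ^ 233 ^ 150 ^ 240 ^ 153 ^ 180 = 7

7


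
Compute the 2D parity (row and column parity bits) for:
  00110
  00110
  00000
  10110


Row parities: 0001
Column parities: 10110

Row P: 0001, Col P: 10110, Corner: 1


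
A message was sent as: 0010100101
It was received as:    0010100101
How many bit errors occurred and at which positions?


XOR: 0000000000

0 errors (received matches sent)


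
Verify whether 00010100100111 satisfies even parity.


Number of 1s: 6

Yes, parity is correct (6 ones)


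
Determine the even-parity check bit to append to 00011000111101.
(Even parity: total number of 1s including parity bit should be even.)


Number of 1s in data: 7
Parity bit: 1

1


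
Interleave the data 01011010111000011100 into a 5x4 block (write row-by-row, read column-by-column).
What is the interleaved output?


Matrix:
  0101
  1010
  1110
  0001
  1100
Read columns: 01101101010110010010

01101101010110010010


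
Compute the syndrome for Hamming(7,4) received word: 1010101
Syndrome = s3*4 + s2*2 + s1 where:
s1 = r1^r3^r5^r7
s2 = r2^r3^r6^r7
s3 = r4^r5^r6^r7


s1=0, s2=0, s3=0

Syndrome = 0 (no error)


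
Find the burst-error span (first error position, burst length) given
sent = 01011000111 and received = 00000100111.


XOR: 01011100000

Burst at position 1, length 5


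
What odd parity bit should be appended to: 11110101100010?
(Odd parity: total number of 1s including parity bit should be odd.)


Number of 1s in data: 8
Parity bit: 1

1


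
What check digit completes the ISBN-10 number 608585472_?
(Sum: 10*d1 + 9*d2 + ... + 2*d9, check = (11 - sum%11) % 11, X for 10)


Weighted sum: 273
273 mod 11 = 9

Check digit: 2


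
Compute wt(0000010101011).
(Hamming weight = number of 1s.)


Counting 1s in 0000010101011

5


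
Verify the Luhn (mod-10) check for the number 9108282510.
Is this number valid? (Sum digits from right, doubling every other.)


Luhn sum = 41
41 mod 10 = 1

Invalid (Luhn sum mod 10 = 1)


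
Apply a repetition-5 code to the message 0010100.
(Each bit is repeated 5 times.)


Each bit -> 5 copies

00000000001111100000111110000000000


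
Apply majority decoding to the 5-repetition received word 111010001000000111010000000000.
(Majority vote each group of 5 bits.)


Groups: 11101, 00010, 00000, 11101, 00000, 00000
Majority votes: 100100

100100


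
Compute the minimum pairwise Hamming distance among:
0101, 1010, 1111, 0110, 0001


Comparing all pairs, minimum distance: 1
Can detect 0 errors, correct 0 errors

1


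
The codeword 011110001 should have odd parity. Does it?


Number of 1s: 5

Yes, parity is correct (5 ones)


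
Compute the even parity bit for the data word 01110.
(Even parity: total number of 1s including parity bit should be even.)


Number of 1s in data: 3
Parity bit: 1

1


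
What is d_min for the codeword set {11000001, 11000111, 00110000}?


Comparing all pairs, minimum distance: 2
Can detect 1 errors, correct 0 errors

2


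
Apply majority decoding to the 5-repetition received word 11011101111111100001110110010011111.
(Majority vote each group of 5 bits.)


Groups: 11011, 10111, 11111, 00001, 11011, 00100, 11111
Majority votes: 1110101

1110101


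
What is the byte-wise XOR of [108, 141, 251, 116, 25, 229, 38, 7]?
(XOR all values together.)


XOR chain: 108 ^ 141 ^ 251 ^ 116 ^ 25 ^ 229 ^ 38 ^ 7 = 179

179


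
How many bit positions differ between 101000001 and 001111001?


XOR: 100111000
Count of 1s: 4

4


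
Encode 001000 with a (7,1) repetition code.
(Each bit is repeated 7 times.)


Each bit -> 7 copies

000000000000001111111000000000000000000000


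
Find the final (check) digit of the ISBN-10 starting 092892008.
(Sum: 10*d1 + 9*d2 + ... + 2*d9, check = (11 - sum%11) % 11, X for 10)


Weighted sum: 233
233 mod 11 = 2

Check digit: 9


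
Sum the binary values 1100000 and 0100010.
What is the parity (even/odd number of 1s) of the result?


1100000 = 96
0100010 = 34
Sum = 130 = 10000010
1s count = 2

even parity (2 ones in 10000010)


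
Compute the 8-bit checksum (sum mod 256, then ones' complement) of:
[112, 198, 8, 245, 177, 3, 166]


Sum = 909 mod 256 = 141
Complement = 114

114


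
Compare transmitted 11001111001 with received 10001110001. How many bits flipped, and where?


XOR: 01000001000

2 error(s) at position(s): 1, 7


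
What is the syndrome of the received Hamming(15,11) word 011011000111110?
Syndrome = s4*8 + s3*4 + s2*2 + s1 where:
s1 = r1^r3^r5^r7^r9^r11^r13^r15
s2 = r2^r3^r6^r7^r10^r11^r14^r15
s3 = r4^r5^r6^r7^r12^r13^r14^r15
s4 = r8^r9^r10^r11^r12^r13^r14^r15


s1=0, s2=0, s3=1, s4=1

Syndrome = 12 (error at position 12)


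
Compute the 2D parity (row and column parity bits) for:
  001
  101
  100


Row parities: 101
Column parities: 000

Row P: 101, Col P: 000, Corner: 0


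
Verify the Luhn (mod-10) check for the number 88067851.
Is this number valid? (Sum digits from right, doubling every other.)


Luhn sum = 36
36 mod 10 = 6

Invalid (Luhn sum mod 10 = 6)


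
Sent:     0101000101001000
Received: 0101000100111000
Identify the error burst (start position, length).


XOR: 0000000001110000

Burst at position 9, length 3


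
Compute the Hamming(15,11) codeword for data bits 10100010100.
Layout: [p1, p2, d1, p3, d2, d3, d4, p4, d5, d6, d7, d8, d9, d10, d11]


Parity bits: p1=1, p2=1, p3=0, p4=0

111001000010100


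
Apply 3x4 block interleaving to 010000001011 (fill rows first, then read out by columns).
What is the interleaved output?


Matrix:
  0100
  0000
  1011
Read columns: 001100001001

001100001001


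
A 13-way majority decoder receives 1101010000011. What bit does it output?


Ones: 6 out of 13
Threshold: 7

0 (6/13 voted 1)


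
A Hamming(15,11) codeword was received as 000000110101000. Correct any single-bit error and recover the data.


Syndrome = 9: error at position 9

Data: 00011101000 (corrected bit 9)


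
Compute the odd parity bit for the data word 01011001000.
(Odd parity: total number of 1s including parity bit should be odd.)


Number of 1s in data: 4
Parity bit: 1

1


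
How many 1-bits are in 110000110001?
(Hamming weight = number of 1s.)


Counting 1s in 110000110001

5


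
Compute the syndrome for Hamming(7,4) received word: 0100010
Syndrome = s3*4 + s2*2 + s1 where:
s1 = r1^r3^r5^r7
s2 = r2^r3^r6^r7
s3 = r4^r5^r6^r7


s1=0, s2=0, s3=1

Syndrome = 4 (error at position 4)


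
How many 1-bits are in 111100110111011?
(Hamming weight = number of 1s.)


Counting 1s in 111100110111011

11


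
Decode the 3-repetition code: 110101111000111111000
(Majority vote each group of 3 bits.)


Groups: 110, 101, 111, 000, 111, 111, 000
Majority votes: 1110110

1110110


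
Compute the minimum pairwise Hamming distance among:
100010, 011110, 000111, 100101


Comparing all pairs, minimum distance: 2
Can detect 1 errors, correct 0 errors

2


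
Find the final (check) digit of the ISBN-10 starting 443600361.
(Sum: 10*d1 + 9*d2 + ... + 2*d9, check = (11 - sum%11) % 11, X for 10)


Weighted sum: 174
174 mod 11 = 9

Check digit: 2


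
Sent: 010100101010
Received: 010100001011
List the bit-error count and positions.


XOR: 000000100001

2 error(s) at position(s): 6, 11


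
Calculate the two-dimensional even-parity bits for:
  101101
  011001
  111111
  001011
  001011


Row parities: 01011
Column parities: 001011

Row P: 01011, Col P: 001011, Corner: 1


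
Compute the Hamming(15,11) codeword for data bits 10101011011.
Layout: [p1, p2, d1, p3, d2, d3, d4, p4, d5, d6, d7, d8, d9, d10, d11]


Parity bits: p1=0, p2=1, p3=0, p4=1

011001011011011


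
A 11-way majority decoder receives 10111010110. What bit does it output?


Ones: 7 out of 11
Threshold: 6

1 (7/11 voted 1)


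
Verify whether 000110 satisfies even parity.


Number of 1s: 2

Yes, parity is correct (2 ones)


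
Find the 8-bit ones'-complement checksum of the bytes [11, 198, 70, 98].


Sum = 377 mod 256 = 121
Complement = 134

134


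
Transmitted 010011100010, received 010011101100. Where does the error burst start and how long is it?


XOR: 000000001110

Burst at position 8, length 3


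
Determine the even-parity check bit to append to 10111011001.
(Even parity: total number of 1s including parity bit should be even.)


Number of 1s in data: 7
Parity bit: 1

1


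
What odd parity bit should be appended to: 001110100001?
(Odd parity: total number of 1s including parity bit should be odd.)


Number of 1s in data: 5
Parity bit: 0

0


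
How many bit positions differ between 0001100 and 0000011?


XOR: 0001111
Count of 1s: 4

4


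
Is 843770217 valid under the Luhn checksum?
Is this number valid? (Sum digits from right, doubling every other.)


Luhn sum = 42
42 mod 10 = 2

Invalid (Luhn sum mod 10 = 2)


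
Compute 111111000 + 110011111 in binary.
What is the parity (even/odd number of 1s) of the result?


111111000 = 504
110011111 = 415
Sum = 919 = 1110010111
1s count = 7

odd parity (7 ones in 1110010111)


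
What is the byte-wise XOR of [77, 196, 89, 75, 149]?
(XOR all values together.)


XOR chain: 77 ^ 196 ^ 89 ^ 75 ^ 149 = 14

14


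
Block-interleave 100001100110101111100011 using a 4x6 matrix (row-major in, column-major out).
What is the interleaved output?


Matrix:
  100001
  100110
  101111
  100011
Read columns: 111100000010011001111011

111100000010011001111011


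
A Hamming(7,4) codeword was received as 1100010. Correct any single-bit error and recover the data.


Syndrome = 5: error at position 5

Data: 0110 (corrected bit 5)


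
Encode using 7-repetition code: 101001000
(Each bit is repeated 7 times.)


Each bit -> 7 copies

111111100000001111111000000000000001111111000000000000000000000


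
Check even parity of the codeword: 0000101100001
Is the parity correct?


Number of 1s: 4

Yes, parity is correct (4 ones)


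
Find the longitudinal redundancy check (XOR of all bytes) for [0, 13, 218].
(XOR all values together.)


XOR chain: 0 ^ 13 ^ 218 = 215

215


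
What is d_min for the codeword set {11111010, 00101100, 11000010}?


Comparing all pairs, minimum distance: 3
Can detect 2 errors, correct 1 errors

3


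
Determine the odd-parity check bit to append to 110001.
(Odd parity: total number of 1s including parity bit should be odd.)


Number of 1s in data: 3
Parity bit: 0

0


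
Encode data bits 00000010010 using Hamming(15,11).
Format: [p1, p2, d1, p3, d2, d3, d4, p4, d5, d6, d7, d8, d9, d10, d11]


Parity bits: p1=1, p2=0, p3=1, p4=0

100100000010010


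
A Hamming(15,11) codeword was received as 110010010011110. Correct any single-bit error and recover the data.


Syndrome = 10: error at position 10

Data: 01000111110 (corrected bit 10)


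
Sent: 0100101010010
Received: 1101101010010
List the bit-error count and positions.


XOR: 1001000000000

2 error(s) at position(s): 0, 3


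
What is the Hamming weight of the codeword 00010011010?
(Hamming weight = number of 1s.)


Counting 1s in 00010011010

4


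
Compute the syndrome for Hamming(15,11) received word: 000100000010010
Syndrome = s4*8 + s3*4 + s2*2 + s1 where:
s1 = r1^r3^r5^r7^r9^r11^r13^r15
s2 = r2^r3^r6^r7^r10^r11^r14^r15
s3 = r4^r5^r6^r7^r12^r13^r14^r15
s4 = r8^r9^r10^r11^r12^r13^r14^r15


s1=1, s2=0, s3=0, s4=0

Syndrome = 1 (error at position 1)


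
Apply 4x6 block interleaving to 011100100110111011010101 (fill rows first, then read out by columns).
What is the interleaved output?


Matrix:
  011100
  100110
  111011
  010101
Read columns: 011010111010110101100011

011010111010110101100011


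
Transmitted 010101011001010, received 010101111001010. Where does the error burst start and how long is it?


XOR: 000000100000000

Burst at position 6, length 1


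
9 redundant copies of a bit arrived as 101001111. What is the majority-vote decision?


Ones: 6 out of 9
Threshold: 5

1 (6/9 voted 1)


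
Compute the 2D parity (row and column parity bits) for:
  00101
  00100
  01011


Row parities: 011
Column parities: 01010

Row P: 011, Col P: 01010, Corner: 0


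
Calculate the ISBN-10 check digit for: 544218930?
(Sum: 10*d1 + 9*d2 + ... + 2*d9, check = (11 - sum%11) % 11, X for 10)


Weighted sum: 223
223 mod 11 = 3

Check digit: 8


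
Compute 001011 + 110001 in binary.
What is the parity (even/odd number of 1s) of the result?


001011 = 11
110001 = 49
Sum = 60 = 111100
1s count = 4

even parity (4 ones in 111100)


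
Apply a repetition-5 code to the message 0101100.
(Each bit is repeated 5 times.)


Each bit -> 5 copies

00000111110000011111111110000000000


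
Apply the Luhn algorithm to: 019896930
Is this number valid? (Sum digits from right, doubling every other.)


Luhn sum = 45
45 mod 10 = 5

Invalid (Luhn sum mod 10 = 5)


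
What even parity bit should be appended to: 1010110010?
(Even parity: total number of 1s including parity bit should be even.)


Number of 1s in data: 5
Parity bit: 1

1


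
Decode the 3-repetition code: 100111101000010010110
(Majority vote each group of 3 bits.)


Groups: 100, 111, 101, 000, 010, 010, 110
Majority votes: 0110001

0110001


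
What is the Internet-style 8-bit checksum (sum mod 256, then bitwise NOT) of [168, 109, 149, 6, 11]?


Sum = 443 mod 256 = 187
Complement = 68

68


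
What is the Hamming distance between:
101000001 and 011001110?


XOR: 110001111
Count of 1s: 6

6


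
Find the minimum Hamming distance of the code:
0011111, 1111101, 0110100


Comparing all pairs, minimum distance: 3
Can detect 2 errors, correct 1 errors

3


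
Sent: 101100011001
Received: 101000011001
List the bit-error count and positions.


XOR: 000100000000

1 error(s) at position(s): 3


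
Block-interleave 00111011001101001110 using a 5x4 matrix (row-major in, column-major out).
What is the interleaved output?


Matrix:
  0011
  1011
  0011
  0100
  1110
Read columns: 01001000111110111100

01001000111110111100


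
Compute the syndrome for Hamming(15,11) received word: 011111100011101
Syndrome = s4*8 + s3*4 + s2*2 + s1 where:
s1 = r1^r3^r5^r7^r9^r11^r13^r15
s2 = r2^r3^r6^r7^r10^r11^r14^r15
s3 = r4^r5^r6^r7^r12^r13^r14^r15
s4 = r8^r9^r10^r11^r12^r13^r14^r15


s1=0, s2=0, s3=1, s4=0

Syndrome = 4 (error at position 4)


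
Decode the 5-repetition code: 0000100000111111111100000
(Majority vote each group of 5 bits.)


Groups: 00001, 00000, 11111, 11111, 00000
Majority votes: 00110

00110


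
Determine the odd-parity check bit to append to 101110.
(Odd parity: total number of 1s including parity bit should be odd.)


Number of 1s in data: 4
Parity bit: 1

1


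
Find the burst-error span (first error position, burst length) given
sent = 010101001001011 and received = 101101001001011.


XOR: 111000000000000

Burst at position 0, length 3


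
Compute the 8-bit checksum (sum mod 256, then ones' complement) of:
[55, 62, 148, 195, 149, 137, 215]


Sum = 961 mod 256 = 193
Complement = 62

62


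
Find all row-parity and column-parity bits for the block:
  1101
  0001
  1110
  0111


Row parities: 1111
Column parities: 0101

Row P: 1111, Col P: 0101, Corner: 0


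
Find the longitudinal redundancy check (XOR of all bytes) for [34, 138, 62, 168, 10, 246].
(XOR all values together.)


XOR chain: 34 ^ 138 ^ 62 ^ 168 ^ 10 ^ 246 = 194

194


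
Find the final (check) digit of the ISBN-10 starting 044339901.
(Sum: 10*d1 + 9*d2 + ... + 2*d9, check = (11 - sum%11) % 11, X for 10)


Weighted sum: 190
190 mod 11 = 3

Check digit: 8


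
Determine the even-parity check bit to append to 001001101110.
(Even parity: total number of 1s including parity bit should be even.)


Number of 1s in data: 6
Parity bit: 0

0


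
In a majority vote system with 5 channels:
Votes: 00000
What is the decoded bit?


Ones: 0 out of 5
Threshold: 3

0 (0/5 voted 1)


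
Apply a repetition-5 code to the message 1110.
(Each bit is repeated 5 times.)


Each bit -> 5 copies

11111111111111100000


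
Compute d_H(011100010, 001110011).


XOR: 010010001
Count of 1s: 3

3


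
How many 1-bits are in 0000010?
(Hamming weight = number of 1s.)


Counting 1s in 0000010

1


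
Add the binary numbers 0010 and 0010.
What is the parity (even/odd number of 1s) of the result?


0010 = 2
0010 = 2
Sum = 4 = 100
1s count = 1

odd parity (1 ones in 100)


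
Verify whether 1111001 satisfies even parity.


Number of 1s: 5

No, parity error (5 ones)


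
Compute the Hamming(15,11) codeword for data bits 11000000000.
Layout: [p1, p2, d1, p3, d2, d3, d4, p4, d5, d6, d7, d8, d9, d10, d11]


Parity bits: p1=0, p2=1, p3=1, p4=0

011110000000000


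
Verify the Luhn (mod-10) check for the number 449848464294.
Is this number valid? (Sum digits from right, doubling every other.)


Luhn sum = 82
82 mod 10 = 2

Invalid (Luhn sum mod 10 = 2)


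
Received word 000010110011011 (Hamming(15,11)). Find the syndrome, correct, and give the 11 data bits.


Syndrome = 12: error at position 12

Data: 01010010011 (corrected bit 12)


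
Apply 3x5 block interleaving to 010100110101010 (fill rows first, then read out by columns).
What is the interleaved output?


Matrix:
  01010
  01101
  01010
Read columns: 000111010101010

000111010101010


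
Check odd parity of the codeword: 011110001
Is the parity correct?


Number of 1s: 5

Yes, parity is correct (5 ones)


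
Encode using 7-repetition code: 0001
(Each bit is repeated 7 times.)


Each bit -> 7 copies

0000000000000000000001111111


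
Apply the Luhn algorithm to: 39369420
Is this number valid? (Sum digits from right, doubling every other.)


Luhn sum = 44
44 mod 10 = 4

Invalid (Luhn sum mod 10 = 4)


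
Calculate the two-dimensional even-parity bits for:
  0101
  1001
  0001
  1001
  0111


Row parities: 00101
Column parities: 0011

Row P: 00101, Col P: 0011, Corner: 0


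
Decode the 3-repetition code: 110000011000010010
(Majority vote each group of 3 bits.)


Groups: 110, 000, 011, 000, 010, 010
Majority votes: 101000

101000


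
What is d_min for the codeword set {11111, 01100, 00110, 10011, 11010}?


Comparing all pairs, minimum distance: 2
Can detect 1 errors, correct 0 errors

2


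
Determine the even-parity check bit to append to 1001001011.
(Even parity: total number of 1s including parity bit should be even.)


Number of 1s in data: 5
Parity bit: 1

1


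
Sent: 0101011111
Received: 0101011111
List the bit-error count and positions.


XOR: 0000000000

0 errors (received matches sent)


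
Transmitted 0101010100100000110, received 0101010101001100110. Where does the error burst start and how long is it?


XOR: 0000000001101100000

Burst at position 9, length 5


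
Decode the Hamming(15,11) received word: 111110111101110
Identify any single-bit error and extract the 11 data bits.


Syndrome = 2: error at position 2

Data: 11011101110 (corrected bit 2)


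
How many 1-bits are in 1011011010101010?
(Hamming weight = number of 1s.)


Counting 1s in 1011011010101010

9


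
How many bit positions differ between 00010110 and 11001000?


XOR: 11011110
Count of 1s: 6

6


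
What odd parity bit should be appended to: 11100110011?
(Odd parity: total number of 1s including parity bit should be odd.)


Number of 1s in data: 7
Parity bit: 0

0


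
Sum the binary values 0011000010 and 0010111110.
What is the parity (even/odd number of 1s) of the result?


0011000010 = 194
0010111110 = 190
Sum = 384 = 110000000
1s count = 2

even parity (2 ones in 110000000)


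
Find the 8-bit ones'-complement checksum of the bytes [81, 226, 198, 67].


Sum = 572 mod 256 = 60
Complement = 195

195


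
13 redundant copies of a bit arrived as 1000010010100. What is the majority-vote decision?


Ones: 4 out of 13
Threshold: 7

0 (4/13 voted 1)


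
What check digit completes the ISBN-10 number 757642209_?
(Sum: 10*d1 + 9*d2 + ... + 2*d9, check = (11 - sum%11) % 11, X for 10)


Weighted sum: 273
273 mod 11 = 9

Check digit: 2


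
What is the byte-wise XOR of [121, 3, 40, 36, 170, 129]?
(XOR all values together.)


XOR chain: 121 ^ 3 ^ 40 ^ 36 ^ 170 ^ 129 = 93

93


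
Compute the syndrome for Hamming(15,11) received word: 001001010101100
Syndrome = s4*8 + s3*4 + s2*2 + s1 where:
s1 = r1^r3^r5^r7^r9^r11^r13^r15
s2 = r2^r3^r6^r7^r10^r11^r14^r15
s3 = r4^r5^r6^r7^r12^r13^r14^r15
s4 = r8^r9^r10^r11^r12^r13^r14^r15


s1=0, s2=1, s3=1, s4=0

Syndrome = 6 (error at position 6)


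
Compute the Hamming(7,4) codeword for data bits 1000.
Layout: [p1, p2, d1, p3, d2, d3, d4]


Parity bits: p1=1, p2=1, p3=0

1110000


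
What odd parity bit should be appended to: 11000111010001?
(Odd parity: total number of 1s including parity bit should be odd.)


Number of 1s in data: 7
Parity bit: 0

0


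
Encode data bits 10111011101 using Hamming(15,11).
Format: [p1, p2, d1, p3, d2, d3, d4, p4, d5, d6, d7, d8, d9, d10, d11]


Parity bits: p1=0, p2=1, p3=1, p4=1

011101111011101


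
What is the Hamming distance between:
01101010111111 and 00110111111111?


XOR: 01011101000000
Count of 1s: 5

5


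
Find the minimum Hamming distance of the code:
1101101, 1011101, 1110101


Comparing all pairs, minimum distance: 2
Can detect 1 errors, correct 0 errors

2


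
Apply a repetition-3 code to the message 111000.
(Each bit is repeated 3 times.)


Each bit -> 3 copies

111111111000000000


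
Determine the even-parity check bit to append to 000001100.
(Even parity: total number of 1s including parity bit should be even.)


Number of 1s in data: 2
Parity bit: 0

0


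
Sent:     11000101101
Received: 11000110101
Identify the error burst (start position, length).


XOR: 00000011000

Burst at position 6, length 2


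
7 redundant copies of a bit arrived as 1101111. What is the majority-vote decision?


Ones: 6 out of 7
Threshold: 4

1 (6/7 voted 1)


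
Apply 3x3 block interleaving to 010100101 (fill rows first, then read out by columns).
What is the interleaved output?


Matrix:
  010
  100
  101
Read columns: 011100001

011100001


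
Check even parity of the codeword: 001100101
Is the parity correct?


Number of 1s: 4

Yes, parity is correct (4 ones)


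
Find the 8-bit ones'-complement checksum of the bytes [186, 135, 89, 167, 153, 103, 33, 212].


Sum = 1078 mod 256 = 54
Complement = 201

201


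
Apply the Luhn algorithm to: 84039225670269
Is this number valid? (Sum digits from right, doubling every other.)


Luhn sum = 58
58 mod 10 = 8

Invalid (Luhn sum mod 10 = 8)


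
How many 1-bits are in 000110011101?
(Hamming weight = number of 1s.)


Counting 1s in 000110011101

6


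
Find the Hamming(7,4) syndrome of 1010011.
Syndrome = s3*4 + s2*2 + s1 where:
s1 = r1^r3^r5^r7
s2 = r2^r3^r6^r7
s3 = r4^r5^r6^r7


s1=1, s2=1, s3=0

Syndrome = 3 (error at position 3)


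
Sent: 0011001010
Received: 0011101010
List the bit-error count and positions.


XOR: 0000100000

1 error(s) at position(s): 4


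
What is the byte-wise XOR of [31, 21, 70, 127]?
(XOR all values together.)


XOR chain: 31 ^ 21 ^ 70 ^ 127 = 51

51


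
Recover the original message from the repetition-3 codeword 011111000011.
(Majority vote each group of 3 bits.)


Groups: 011, 111, 000, 011
Majority votes: 1101

1101


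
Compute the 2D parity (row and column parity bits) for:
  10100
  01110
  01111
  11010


Row parities: 0101
Column parities: 01111

Row P: 0101, Col P: 01111, Corner: 0


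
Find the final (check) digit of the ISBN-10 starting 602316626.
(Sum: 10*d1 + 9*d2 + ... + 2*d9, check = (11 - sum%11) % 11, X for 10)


Weighted sum: 175
175 mod 11 = 10

Check digit: 1


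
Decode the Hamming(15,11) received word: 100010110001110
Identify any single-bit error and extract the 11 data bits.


Syndrome = 4: error at position 4

Data: 01010001110 (corrected bit 4)


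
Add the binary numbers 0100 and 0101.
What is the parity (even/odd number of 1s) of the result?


0100 = 4
0101 = 5
Sum = 9 = 1001
1s count = 2

even parity (2 ones in 1001)


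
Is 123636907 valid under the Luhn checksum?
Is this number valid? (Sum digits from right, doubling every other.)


Luhn sum = 33
33 mod 10 = 3

Invalid (Luhn sum mod 10 = 3)


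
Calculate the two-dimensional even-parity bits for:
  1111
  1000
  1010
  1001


Row parities: 0100
Column parities: 0100

Row P: 0100, Col P: 0100, Corner: 1


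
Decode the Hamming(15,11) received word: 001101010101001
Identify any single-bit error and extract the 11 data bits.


Syndrome = 0: no error detected

Data: 10100101001 (no errors)


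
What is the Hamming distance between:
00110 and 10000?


XOR: 10110
Count of 1s: 3

3


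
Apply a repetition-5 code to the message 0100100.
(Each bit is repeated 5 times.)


Each bit -> 5 copies

00000111110000000000111110000000000


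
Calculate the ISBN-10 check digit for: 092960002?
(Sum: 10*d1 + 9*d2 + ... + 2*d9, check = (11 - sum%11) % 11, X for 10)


Weighted sum: 200
200 mod 11 = 2

Check digit: 9


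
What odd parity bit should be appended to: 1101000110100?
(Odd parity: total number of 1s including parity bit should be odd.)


Number of 1s in data: 6
Parity bit: 1

1


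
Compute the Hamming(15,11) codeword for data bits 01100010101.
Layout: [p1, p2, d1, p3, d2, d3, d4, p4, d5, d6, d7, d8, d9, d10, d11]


Parity bits: p1=0, p2=1, p3=0, p4=1

010011010010101


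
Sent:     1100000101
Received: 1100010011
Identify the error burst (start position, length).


XOR: 0000010110

Burst at position 5, length 4


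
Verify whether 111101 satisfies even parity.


Number of 1s: 5

No, parity error (5 ones)


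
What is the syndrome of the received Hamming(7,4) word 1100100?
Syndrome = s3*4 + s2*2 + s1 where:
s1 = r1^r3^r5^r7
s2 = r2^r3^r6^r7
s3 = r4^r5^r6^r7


s1=0, s2=1, s3=1

Syndrome = 6 (error at position 6)


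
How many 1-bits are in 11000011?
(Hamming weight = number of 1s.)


Counting 1s in 11000011

4


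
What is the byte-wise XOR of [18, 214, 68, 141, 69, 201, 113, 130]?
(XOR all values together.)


XOR chain: 18 ^ 214 ^ 68 ^ 141 ^ 69 ^ 201 ^ 113 ^ 130 = 114

114


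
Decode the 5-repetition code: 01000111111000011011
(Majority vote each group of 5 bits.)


Groups: 01000, 11111, 10000, 11011
Majority votes: 0101

0101


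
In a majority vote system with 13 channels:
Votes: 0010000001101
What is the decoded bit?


Ones: 4 out of 13
Threshold: 7

0 (4/13 voted 1)


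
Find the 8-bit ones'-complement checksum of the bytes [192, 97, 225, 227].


Sum = 741 mod 256 = 229
Complement = 26

26


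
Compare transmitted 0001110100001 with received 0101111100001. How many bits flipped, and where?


XOR: 0100001000000

2 error(s) at position(s): 1, 6


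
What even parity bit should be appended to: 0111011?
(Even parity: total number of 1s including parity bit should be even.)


Number of 1s in data: 5
Parity bit: 1

1


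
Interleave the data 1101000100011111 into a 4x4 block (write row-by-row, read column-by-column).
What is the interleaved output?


Matrix:
  1101
  0001
  0001
  1111
Read columns: 1001100100011111

1001100100011111


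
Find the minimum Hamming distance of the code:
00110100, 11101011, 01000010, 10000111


Comparing all pairs, minimum distance: 4
Can detect 3 errors, correct 1 errors

4


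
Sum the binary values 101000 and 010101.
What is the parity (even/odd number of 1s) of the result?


101000 = 40
010101 = 21
Sum = 61 = 111101
1s count = 5

odd parity (5 ones in 111101)


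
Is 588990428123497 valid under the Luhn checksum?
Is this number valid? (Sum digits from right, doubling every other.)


Luhn sum = 84
84 mod 10 = 4

Invalid (Luhn sum mod 10 = 4)


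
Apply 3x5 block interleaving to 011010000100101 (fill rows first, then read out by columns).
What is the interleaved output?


Matrix:
  01101
  00001
  00101
Read columns: 000100101000111

000100101000111


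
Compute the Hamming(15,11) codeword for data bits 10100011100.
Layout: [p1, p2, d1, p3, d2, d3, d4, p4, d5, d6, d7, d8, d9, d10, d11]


Parity bits: p1=1, p2=1, p3=1, p4=1

111101010011100


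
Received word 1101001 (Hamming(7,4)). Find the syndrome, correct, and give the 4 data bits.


Syndrome = 0: no error detected

Data: 0001 (no errors)


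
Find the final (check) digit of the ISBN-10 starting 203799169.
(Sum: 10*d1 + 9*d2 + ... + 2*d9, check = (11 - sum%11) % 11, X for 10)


Weighted sum: 232
232 mod 11 = 1

Check digit: X


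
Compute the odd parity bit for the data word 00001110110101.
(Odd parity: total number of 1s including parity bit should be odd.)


Number of 1s in data: 7
Parity bit: 0

0


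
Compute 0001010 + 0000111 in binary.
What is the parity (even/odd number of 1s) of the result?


0001010 = 10
0000111 = 7
Sum = 17 = 10001
1s count = 2

even parity (2 ones in 10001)


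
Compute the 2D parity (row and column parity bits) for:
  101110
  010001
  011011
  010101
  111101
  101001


Row parities: 000111
Column parities: 100101

Row P: 000111, Col P: 100101, Corner: 1


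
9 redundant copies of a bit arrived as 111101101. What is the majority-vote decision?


Ones: 7 out of 9
Threshold: 5

1 (7/9 voted 1)


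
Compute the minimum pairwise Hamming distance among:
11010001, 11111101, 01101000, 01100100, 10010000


Comparing all pairs, minimum distance: 2
Can detect 1 errors, correct 0 errors

2


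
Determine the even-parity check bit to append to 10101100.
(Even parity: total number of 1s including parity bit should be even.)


Number of 1s in data: 4
Parity bit: 0

0


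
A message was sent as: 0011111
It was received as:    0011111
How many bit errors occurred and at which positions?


XOR: 0000000

0 errors (received matches sent)


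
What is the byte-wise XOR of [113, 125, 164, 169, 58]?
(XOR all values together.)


XOR chain: 113 ^ 125 ^ 164 ^ 169 ^ 58 = 59

59


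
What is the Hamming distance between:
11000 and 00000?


XOR: 11000
Count of 1s: 2

2


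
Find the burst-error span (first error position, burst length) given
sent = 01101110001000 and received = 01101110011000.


XOR: 00000000010000

Burst at position 9, length 1


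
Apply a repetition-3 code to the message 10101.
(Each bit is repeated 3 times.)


Each bit -> 3 copies

111000111000111


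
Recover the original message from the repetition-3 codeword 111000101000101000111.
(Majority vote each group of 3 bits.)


Groups: 111, 000, 101, 000, 101, 000, 111
Majority votes: 1010101

1010101


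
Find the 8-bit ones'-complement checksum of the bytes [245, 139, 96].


Sum = 480 mod 256 = 224
Complement = 31

31


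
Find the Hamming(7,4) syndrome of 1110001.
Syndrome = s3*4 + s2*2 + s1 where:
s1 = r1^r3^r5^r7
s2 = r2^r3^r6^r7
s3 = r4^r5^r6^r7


s1=1, s2=1, s3=1

Syndrome = 7 (error at position 7)


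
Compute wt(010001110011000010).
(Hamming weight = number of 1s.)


Counting 1s in 010001110011000010

7


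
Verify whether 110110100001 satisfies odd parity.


Number of 1s: 6

No, parity error (6 ones)


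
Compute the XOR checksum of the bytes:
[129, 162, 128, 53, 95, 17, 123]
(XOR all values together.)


XOR chain: 129 ^ 162 ^ 128 ^ 53 ^ 95 ^ 17 ^ 123 = 163

163


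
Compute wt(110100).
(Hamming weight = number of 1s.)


Counting 1s in 110100

3


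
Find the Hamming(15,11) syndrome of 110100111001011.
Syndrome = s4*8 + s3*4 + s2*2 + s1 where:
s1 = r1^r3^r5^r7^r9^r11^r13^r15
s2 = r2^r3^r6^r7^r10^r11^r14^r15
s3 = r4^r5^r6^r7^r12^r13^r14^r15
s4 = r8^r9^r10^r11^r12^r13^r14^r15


s1=0, s2=0, s3=1, s4=1

Syndrome = 12 (error at position 12)


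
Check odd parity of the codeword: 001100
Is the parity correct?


Number of 1s: 2

No, parity error (2 ones)


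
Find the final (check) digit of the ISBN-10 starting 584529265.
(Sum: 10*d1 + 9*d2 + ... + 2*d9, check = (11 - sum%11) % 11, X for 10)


Weighted sum: 282
282 mod 11 = 7

Check digit: 4


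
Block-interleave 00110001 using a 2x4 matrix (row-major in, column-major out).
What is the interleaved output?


Matrix:
  0011
  0001
Read columns: 00001011

00001011


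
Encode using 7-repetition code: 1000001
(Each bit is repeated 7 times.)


Each bit -> 7 copies

1111111000000000000000000000000000000000001111111


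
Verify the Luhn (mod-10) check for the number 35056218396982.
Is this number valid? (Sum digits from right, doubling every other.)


Luhn sum = 67
67 mod 10 = 7

Invalid (Luhn sum mod 10 = 7)


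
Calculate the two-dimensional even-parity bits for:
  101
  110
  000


Row parities: 000
Column parities: 011

Row P: 000, Col P: 011, Corner: 0


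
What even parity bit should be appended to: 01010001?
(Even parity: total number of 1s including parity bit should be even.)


Number of 1s in data: 3
Parity bit: 1

1


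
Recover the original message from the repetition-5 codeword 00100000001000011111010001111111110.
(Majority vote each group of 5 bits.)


Groups: 00100, 00000, 10000, 11111, 01000, 11111, 11110
Majority votes: 0001011

0001011


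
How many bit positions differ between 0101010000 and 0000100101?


XOR: 0101110101
Count of 1s: 6

6


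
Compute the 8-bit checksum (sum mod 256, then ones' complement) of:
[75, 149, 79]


Sum = 303 mod 256 = 47
Complement = 208

208


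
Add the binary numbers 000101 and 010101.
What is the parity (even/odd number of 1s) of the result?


000101 = 5
010101 = 21
Sum = 26 = 11010
1s count = 3

odd parity (3 ones in 11010)
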